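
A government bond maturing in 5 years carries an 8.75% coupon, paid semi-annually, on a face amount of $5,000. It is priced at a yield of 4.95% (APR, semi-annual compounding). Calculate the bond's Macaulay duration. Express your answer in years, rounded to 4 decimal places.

4.2274 years

Periodic yield y = 0.02475. Discount each cash flow and weight by its period:
  t   CF        PV=CF/(1+0.02475)^t    t·PV
  1       218.75       213.4667       213.4667
  2       218.75       208.3110       416.6220
  3       218.75       203.2798       609.8395
  4       218.75       198.3702       793.4807
  5       218.75       193.5791       967.8954
  6       218.75       188.9037     1,133.4223
  7       218.75       184.3413     1,290.3889
  8       218.75       179.8890     1,439.1121
  9       218.75       175.5443     1,579.8987
  10    5,218.75     4,086.8361    40,868.3612
  Σ                  5,832.5212    49,312.4874
Price P = Σ PV = 5,832.5212.
Macaulay duration = Σ(t·PV) / P = 49,312.4874 / 5,832.5212 = 8.45475 half-year periods.
In years: 8.45475 / 2 = 4.22737 years.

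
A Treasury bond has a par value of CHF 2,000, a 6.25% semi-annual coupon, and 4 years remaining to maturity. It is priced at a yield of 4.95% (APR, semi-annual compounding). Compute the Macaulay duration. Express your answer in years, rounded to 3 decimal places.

3.611 years

Periodic yield y = 0.02475. Discount each cash flow and weight by its period:
  t   CF        PV=CF/(1+0.02475)^t    t·PV
  1        62.50        60.9905        60.9905
  2        62.50        59.5174       119.0349
  3        62.50        58.0800       174.2399
  4        62.50        56.6772       226.7088
  5        62.50        55.3083       276.5415
  6        62.50        53.9725       323.8349
  7        62.50        52.6689       368.6825
  8     2,062.50     1,696.0964    13,568.7715
  Σ                  2,093.3112    15,118.8045
Price P = Σ PV = 2,093.3112.
Macaulay duration = Σ(t·PV) / P = 15,118.8045 / 2,093.3112 = 7.22244 half-year periods.
In years: 7.22244 / 2 = 3.61122 years.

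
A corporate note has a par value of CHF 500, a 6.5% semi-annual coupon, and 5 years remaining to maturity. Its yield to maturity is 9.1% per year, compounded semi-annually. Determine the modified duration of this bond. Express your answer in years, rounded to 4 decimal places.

Periodic yield y = 0.0455. First find Macaulay duration:
  t   CF        PV=CF/(1+0.0455)^t    t·PV
  1        16.25        15.5428        15.5428
  2        16.25        14.8664        29.7328
  3        16.25        14.2194        42.6582
  4        16.25        13.6006        54.4023
  5        16.25        13.0087        65.0434
  6        16.25        12.4425        74.6553
  7        16.25        11.9010        83.3073
  8        16.25        11.3831        91.0649
  9        16.25        10.8877        97.9895
  10      516.25       330.8413     3,308.4128
  Σ                    448.6935     3,862.8092
P = 448.6935; Macaulay duration = 3,862.8092 / 448.6935 = 8.60901 half-year periods = 4.30451 years.
Modified duration = D_Mac / (1 + y) = 4.30451 / 1.0455 = 4.11718 years.

4.1172 years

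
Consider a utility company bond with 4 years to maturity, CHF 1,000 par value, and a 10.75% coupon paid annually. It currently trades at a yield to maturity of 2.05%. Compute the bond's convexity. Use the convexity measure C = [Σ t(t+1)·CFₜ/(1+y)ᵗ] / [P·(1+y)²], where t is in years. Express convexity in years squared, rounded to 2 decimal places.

16.21

With y = 0.0205:
  t   CF        PV=CF/(1+0.0205)^t    t·PV        t(t+1)·PV
  1       107.50       105.3405       105.3405         210.6810
  2       107.50       103.2244       206.4488         619.3465
  3       107.50       101.1508       303.4525       1,213.8099
  4     1,107.50     1,021.1551     4,084.6203      20,423.1014
  Σ                  1,330.8708     4,699.8621      22,466.9389
P = 1,330.8708.
Convexity = Σ t(t+1)·PV / [P·(1+y)²] = 22,466.9389 / (1,330.8708 × 1.041420) = 16.20996.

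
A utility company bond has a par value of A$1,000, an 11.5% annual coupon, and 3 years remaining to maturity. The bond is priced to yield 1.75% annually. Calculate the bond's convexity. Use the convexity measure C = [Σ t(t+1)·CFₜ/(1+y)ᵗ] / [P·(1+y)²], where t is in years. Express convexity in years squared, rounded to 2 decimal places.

10.24

With y = 0.0175:
  t   CF        PV=CF/(1+0.0175)^t    t·PV        t(t+1)·PV
  1       115.00       113.0221       113.0221         226.0442
  2       115.00       111.0782       222.1565         666.4695
  3     1,115.00     1,058.4531     3,175.3593      12,701.4370
  Σ                  1,282.5534     3,510.5379      13,593.9507
P = 1,282.5534.
Convexity = Σ t(t+1)·PV / [P·(1+y)²] = 13,593.9507 / (1,282.5534 × 1.035306) = 10.23768.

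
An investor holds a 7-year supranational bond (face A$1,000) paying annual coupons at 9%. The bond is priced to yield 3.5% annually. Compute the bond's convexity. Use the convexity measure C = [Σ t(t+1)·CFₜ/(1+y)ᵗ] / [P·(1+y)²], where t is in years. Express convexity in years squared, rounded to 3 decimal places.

39.502

With y = 0.035:
  t   CF        PV=CF/(1+0.035)^t    t·PV        t(t+1)·PV
  1        90.00        86.9565        86.9565         173.9130
  2        90.00        84.0160       168.0319         504.0958
  3        90.00        81.1748       243.5245         974.0981
  4        90.00        78.4298       313.7192       1,568.5960
  5        90.00        75.7776       378.8879       2,273.3276
  6        90.00        73.2151       439.2903       3,075.0324
  7     1,090.00       856.7301     5,997.1110      47,976.8882
  Σ                  1,336.2999     7,627.5215      56,545.9512
P = 1,336.2999.
Convexity = Σ t(t+1)·PV / [P·(1+y)²] = 56,545.9512 / (1,336.2999 × 1.071225) = 39.50180.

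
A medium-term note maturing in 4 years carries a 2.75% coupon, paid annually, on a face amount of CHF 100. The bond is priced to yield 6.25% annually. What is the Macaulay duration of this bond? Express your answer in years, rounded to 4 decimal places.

Periodic yield y = 0.0625. Discount each cash flow and weight by its year:
  t   CF        PV=CF/(1+0.0625)^t    t·PV
  1         2.75         2.5882         2.5882
  2         2.75         2.4360         4.8720
  3         2.75         2.2927         6.8781
  4       102.75        80.6243       322.4973
  Σ                     87.9412       336.8356
Price P = Σ PV = 87.9412.
Macaulay duration = Σ(t·PV) / P = 336.8356 / 87.9412 = 3.83023 years.

3.8302 years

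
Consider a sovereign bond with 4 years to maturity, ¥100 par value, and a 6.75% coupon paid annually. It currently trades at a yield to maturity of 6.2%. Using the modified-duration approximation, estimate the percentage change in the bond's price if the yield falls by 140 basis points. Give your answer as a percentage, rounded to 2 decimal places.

+4.80%

Periodic yield y = 0.062. Modified duration first:
  t   CF        PV=CF/(1+0.062)^t    t·PV
  1         6.75         6.3559         6.3559
  2         6.75         5.9849        11.9697
  3         6.75         5.6355        16.9064
  4       106.75        83.9208       335.6834
  Σ                    101.8971       370.9154
P = 101.8971; D_Mac = 3.64010 yrs; D_mod = 3.64010/(1+0.062) = 3.42759 yrs.
ΔP/P ≈ -D_mod · Δy = -3.42759 × (-0.014) = +0.047986 = +4.7986%.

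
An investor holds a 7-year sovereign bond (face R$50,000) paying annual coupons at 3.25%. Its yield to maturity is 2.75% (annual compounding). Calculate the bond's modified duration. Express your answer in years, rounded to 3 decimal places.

Periodic yield y = 0.0275. First find Macaulay duration:
  t   CF        PV=CF/(1+0.0275)^t    t·PV
  1     1,625.00     1,581.5085     1,581.5085
  2     1,625.00     1,539.1810     3,078.3621
  3     1,625.00     1,497.9864     4,493.9592
  4     1,625.00     1,457.8943     5,831.5773
  5     1,625.00     1,418.8752     7,094.3762
  6     1,625.00     1,380.9005     8,285.4029
  7    51,625.00    42,696.0060   298,872.0420
  Σ                 51,572.3520   329,237.2282
P = 51,572.3520; Macaulay duration = 329,237.2282 / 51,572.3520 = 6.38399 years.
Modified duration = D_Mac / (1 + y) = 6.38399 / 1.0275 = 6.21313 years.

6.213 years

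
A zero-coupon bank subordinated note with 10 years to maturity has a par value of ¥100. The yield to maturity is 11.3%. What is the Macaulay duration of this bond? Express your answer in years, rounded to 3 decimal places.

A zero-coupon bond has a single cash flow at maturity, so its Macaulay duration equals its maturity: 10 years.

10.000 years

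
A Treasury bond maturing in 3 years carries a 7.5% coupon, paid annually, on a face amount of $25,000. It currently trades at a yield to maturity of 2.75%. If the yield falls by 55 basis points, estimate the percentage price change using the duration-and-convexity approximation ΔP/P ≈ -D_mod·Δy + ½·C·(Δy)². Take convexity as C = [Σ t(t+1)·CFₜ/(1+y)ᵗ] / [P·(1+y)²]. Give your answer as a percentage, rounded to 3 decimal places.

+1.519%

With y = 0.0275:
  t   CF        PV=CF/(1+0.0275)^t    t·PV        t(t+1)·PV
  1     1,875.00     1,824.8175     1,824.8175       3,649.6350
  2     1,875.00     1,775.9781     3,551.9562      10,655.8687
  3    26,875.00    24,774.3906    74,323.1719     297,292.6877
  Σ                 28,375.1863    79,699.9457     311,598.1915
P = 28,375.1863; D_Mac = 2.80879 yrs; D_mod = 2.73362 yrs; C = 10.40142.
Duration effect: -2.73362 × (-0.0055) = +0.015035
Convexity effect: 0.5 × 10.40142 × (-0.0055)² = +0.0001573
ΔP/P ≈ +0.015035 + 0.0001573 = +0.015192 = +1.5192%.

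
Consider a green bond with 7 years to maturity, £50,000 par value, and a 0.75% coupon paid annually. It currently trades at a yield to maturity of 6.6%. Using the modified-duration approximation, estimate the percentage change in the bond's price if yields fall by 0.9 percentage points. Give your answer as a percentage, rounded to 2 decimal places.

+5.74%

Periodic yield y = 0.066. Modified duration first:
  t   CF        PV=CF/(1+0.066)^t    t·PV
  1       375.00       351.7824       351.7824
  2       375.00       330.0022       660.0044
  3       375.00       309.5706       928.7117
  4       375.00       290.4039     1,161.6156
  5       375.00       272.4239     1,362.1196
  6       375.00       255.5572     1,533.3429
  7    50,375.00    32,204.3566   225,430.4959
  Σ                 34,014.0967   231,428.0725
P = 34,014.0967; D_Mac = 6.80389 yrs; D_mod = 6.80389/(1+0.066) = 6.38263 yrs.
ΔP/P ≈ -D_mod · Δy = -6.38263 × (-0.009) = +0.057444 = +5.7444%.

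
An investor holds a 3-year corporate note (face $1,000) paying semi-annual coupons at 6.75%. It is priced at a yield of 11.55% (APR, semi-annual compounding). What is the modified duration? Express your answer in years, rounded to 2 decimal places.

Periodic yield y = 0.05775. First find Macaulay duration:
  t   CF        PV=CF/(1+0.05775)^t    t·PV
  1        33.75        31.9074        31.9074
  2        33.75        30.1653        60.3306
  3        33.75        28.5184        85.5551
  4        33.75        26.9614       107.8454
  5        33.75        25.4893       127.4467
  6     1,033.75       738.1036     4,428.6215
  Σ                    881.1453     4,841.7067
P = 881.1453; Macaulay duration = 4,841.7067 / 881.1453 = 5.49479 half-year periods = 2.74739 years.
Modified duration = D_Mac / (1 + y) = 2.74739 / 1.05775 = 2.59739 years.

2.60 years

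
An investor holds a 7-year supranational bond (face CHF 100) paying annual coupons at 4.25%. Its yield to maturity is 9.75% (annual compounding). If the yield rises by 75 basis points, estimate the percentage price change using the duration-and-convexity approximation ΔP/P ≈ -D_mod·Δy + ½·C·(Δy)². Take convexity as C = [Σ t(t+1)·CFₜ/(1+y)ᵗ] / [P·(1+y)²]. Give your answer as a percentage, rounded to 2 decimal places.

With y = 0.0975:
  t   CF        PV=CF/(1+0.0975)^t    t·PV        t(t+1)·PV
  1         4.25         3.8724         3.8724           7.7449
  2         4.25         3.5284         7.0568          21.1705
  3         4.25         3.2150         9.6449          38.5795
  4         4.25         2.9293        11.7174          58.5869
  5         4.25         2.6691        13.3455          80.0733
  6         4.25         2.4320        14.5919         102.1436
  7       104.25        54.3556       380.4893       3,043.9141
  Σ                     73.0019       440.7183       3,352.2127
P = 73.0019; D_Mac = 6.03708 yrs; D_mod = 5.50076 yrs; C = 38.12313.
Duration effect: -5.50076 × (+0.0075) = -0.041256
Convexity effect: 0.5 × 38.12313 × (0.0075)² = +0.0010722
ΔP/P ≈ -0.041256 + 0.0010722 = -0.040183 = -4.0183%.

-4.02%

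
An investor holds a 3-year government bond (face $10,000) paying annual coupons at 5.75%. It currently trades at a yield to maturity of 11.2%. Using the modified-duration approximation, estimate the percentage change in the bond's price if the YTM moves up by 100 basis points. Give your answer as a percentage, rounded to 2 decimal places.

Periodic yield y = 0.112. Modified duration first:
  t   CF        PV=CF/(1+0.112)^t    t·PV
  1       575.00       517.0863       517.0863
  2       575.00       465.0057       930.0114
  3    10,575.00     7,690.7025    23,072.1076
  Σ                  8,672.7946    24,519.2053
P = 8,672.7946; D_Mac = 2.82714 yrs; D_mod = 2.82714/(1+0.112) = 2.54239 yrs.
ΔP/P ≈ -D_mod · Δy = -2.54239 × (+0.01) = -0.025424 = -2.5424%.

-2.54%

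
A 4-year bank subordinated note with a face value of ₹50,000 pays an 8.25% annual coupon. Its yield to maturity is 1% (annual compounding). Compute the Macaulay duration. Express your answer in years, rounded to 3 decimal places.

3.620 years

Periodic yield y = 0.01. Discount each cash flow and weight by its year:
  t   CF        PV=CF/(1+0.01)^t    t·PV
  1     4,125.00     4,084.1584     4,084.1584
  2     4,125.00     4,043.7212     8,087.4424
  3     4,125.00     4,003.6844    12,011.0531
  4    54,125.00    52,013.0611   208,052.2446
  Σ                 64,144.6251   232,234.8985
Price P = Σ PV = 64,144.6251.
Macaulay duration = Σ(t·PV) / P = 232,234.8985 / 64,144.6251 = 3.62049 years.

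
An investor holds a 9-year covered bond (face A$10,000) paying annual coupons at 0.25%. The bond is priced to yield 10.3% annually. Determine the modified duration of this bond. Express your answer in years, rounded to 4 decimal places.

8.0196 years

Periodic yield y = 0.103. First find Macaulay duration:
  t   CF        PV=CF/(1+0.103)^t    t·PV
  1        25.00        22.6655        22.6655
  2        25.00        20.5489        41.0978
  3        25.00        18.6300        55.8901
  4        25.00        16.8903        67.5613
  5        25.00        15.3131        76.5654
  6        25.00        13.8831        83.2987
  7        25.00        12.5867        88.1068
  8        25.00        11.4113        91.2906
  9    10,025.00     4,148.6306    37,337.6757
  Σ                  4,280.5596    37,864.1518
P = 4,280.5596; Macaulay duration = 37,864.1518 / 4,280.5596 = 8.84561 years.
Modified duration = D_Mac / (1 + y) = 8.84561 / 1.103 = 8.01959 years.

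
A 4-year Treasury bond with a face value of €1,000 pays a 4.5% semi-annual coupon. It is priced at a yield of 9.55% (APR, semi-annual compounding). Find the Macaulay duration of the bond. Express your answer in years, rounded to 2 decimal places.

3.67 years

Periodic yield y = 0.04775. Discount each cash flow and weight by its period:
  t   CF        PV=CF/(1+0.04775)^t    t·PV
  1        22.50        21.4746        21.4746
  2        22.50        20.4959        40.9918
  3        22.50        19.5618        58.6855
  4        22.50        18.6703        74.6813
  5        22.50        17.8194        89.0972
  6        22.50        17.0073       102.0441
  7        22.50        16.2323       113.6258
  8     1,022.50       704.0475     5,632.3800
  Σ                    835.3092     6,132.9803
Price P = Σ PV = 835.3092.
Macaulay duration = Σ(t·PV) / P = 6,132.9803 / 835.3092 = 7.34217 half-year periods.
In years: 7.34217 / 2 = 3.67108 years.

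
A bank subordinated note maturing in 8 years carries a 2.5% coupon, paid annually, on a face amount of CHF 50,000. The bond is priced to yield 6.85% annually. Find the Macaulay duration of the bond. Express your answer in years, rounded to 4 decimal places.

Periodic yield y = 0.0685. Discount each cash flow and weight by its year:
  t   CF        PV=CF/(1+0.0685)^t    t·PV
  1     1,250.00     1,169.8643     1,169.8643
  2     1,250.00     1,094.8660     2,189.7320
  3     1,250.00     1,024.6757     3,074.0271
  4     1,250.00       958.9852     3,835.9408
  5     1,250.00       897.5060     4,487.5302
  6     1,250.00       839.9682     5,039.8093
  7     1,250.00       786.1191     5,502.8334
  8    51,250.00    30,164.6060   241,316.8484
  Σ                 36,936.5905   266,616.5855
Price P = Σ PV = 36,936.5905.
Macaulay duration = Σ(t·PV) / P = 266,616.5855 / 36,936.5905 = 7.21822 years.

7.2182 years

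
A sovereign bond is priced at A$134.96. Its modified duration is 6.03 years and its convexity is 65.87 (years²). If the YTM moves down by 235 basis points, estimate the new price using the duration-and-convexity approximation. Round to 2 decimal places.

A$156.54

Duration effect: -D_mod·Δy = -6.03 × (-0.0235) = +0.141705
Convexity effect: ½·C·(Δy)² = 0.5 × 65.87 × (-0.0235)² = +0.01818835375
ΔP/P ≈ +0.141705 + 0.01818835375 = +0.15989335375
New price ≈ 134.96 × (1 + 0.15989335375) = 156.5392070221.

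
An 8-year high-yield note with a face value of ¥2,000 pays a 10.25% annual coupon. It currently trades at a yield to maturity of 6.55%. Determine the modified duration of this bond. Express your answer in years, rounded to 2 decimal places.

Periodic yield y = 0.0655. First find Macaulay duration:
  t   CF        PV=CF/(1+0.0655)^t    t·PV
  1       205.00       192.3979       192.3979
  2       205.00       180.5706       361.1411
  3       205.00       169.4703       508.4108
  4       205.00       159.0523       636.2093
  5       205.00       149.2748       746.3742
  6       205.00       140.0984       840.5903
  7       205.00       131.4861       920.4024
  8     2,205.00     1,327.3363    10,618.6901
  Σ                  2,449.6866    14,824.2162
P = 2,449.6866; Macaulay duration = 14,824.2162 / 2,449.6866 = 6.05147 years.
Modified duration = D_Mac / (1 + y) = 6.05147 / 1.0655 = 5.67947 years.

5.68 years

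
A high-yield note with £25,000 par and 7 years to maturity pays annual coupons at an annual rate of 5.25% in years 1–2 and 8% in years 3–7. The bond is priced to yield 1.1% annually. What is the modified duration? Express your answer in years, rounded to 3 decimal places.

5.987 years

Periodic yield y = 0.011. First find Macaulay duration:
  t   CF        PV=CF/(1+0.011)^t    t·PV
  1     1,312.50     1,298.2196     1,298.2196
  2     1,312.50     1,284.0945     2,568.1891
  3     2,000.00     1,935.4258     5,806.2774
  4     2,000.00     1,914.3678     7,657.4711
  5     2,000.00     1,893.5388     9,467.6942
  6     2,000.00     1,872.9365    11,237.6192
  7    27,000.00    25,009.5383   175,066.7684
  Σ                 35,208.1214   213,102.2390
P = 35,208.1214; Macaulay duration = 213,102.2390 / 35,208.1214 = 6.05264 years.
Modified duration = D_Mac / (1 + y) = 6.05264 / 1.011 = 5.98679 years.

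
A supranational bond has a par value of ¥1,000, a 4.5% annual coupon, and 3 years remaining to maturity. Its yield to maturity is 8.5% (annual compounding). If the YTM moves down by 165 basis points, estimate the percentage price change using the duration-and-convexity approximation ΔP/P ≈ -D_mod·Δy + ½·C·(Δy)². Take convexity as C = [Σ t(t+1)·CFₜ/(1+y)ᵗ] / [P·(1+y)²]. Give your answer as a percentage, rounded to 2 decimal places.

+4.49%

With y = 0.085:
  t   CF        PV=CF/(1+0.085)^t    t·PV        t(t+1)·PV
  1        45.00        41.4747        41.4747          82.9493
  2        45.00        38.2255        76.4510         229.3529
  3     1,045.00       818.1390     2,454.4169       9,817.6676
  Σ                    897.8391     2,572.3425      10,129.9698
P = 897.8391; D_Mac = 2.86504 yrs; D_mod = 2.64059 yrs; C = 9.58407.
Duration effect: -2.64059 × (-0.0165) = +0.043570
Convexity effect: 0.5 × 9.58407 × (-0.0165)² = +0.0013046
ΔP/P ≈ +0.043570 + 0.0013046 = +0.044874 = +4.4874%.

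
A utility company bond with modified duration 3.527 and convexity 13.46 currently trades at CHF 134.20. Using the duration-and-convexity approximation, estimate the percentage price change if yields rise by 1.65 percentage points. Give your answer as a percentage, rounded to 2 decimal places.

-5.64%

Duration effect: -D_mod·Δy = -3.527 × (+0.0165) = -0.0581955
Convexity effect: ½·C·(Δy)² = 0.5 × 13.46 × (0.0165)² = +0.0018322425
ΔP/P ≈ -0.0581955 + 0.0018322425 = -0.0563632575
= -5.63632575%.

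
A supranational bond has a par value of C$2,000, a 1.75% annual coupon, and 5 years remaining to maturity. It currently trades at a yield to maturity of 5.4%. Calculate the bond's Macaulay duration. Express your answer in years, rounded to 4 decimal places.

4.8130 years

Periodic yield y = 0.054. Discount each cash flow and weight by its year:
  t   CF        PV=CF/(1+0.054)^t    t·PV
  1        35.00        33.2068        33.2068
  2        35.00        31.5055        63.0111
  3        35.00        29.8914        89.6742
  4        35.00        28.3600       113.4398
  5     2,035.00     1,564.4488     7,822.2441
  Σ                  1,687.4125     8,121.5760
Price P = Σ PV = 1,687.4125.
Macaulay duration = Σ(t·PV) / P = 8,121.5760 / 1,687.4125 = 4.81304 years.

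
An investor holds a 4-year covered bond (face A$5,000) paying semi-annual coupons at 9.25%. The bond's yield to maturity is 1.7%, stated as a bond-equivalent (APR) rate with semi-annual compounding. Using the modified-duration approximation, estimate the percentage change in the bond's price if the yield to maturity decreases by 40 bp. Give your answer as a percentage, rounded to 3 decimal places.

+1.393%

Periodic yield y = 0.0085. Modified duration first:
  t   CF        PV=CF/(1+0.0085)^t    t·PV
  1       231.25       229.3009       229.3009
  2       231.25       227.3683       454.7366
  3       231.25       225.4520       676.3559
  4       231.25       223.5518       894.2071
  5       231.25       221.6676     1,108.3380
  6       231.25       219.7993     1,318.7959
  7       231.25       217.9468     1,525.6273
  8     5,231.25     4,888.7548    39,110.0384
  Σ                  6,453.8415    45,317.4002
P = 6,453.8415; D_Mac = 7.02177 half-year periods = 3.51089 yrs; D_mod = 3.51089/(1+0.0085) = 3.48129 yrs.
ΔP/P ≈ -D_mod · Δy = -3.48129 × (-0.004) = +0.013925 = +1.3925%.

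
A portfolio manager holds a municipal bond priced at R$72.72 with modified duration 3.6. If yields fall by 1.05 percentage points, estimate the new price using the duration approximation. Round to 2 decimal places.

R$75.47

Duration approximation: ΔP/P ≈ -D_mod · Δy = -3.6 × (-0.0105) = +0.037800.
New price ≈ 72.72 × (1 + 0.037800) = 75.468816.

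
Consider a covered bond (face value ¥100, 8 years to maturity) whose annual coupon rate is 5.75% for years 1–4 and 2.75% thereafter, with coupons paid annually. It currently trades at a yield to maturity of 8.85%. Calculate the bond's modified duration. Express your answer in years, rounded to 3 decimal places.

5.956 years

Periodic yield y = 0.0885. First find Macaulay duration:
  t   CF        PV=CF/(1+0.0885)^t    t·PV
  1         5.75         5.2825         5.2825
  2         5.75         4.8530         9.7060
  3         5.75         4.4584        13.3753
  4         5.75         4.0959        16.3838
  5         2.75         1.7997         8.9983
  6         2.75         1.6533         9.9200
  7         2.75         1.5189        10.6324
  8       102.75        52.1380       417.1040
  Σ                     75.7998       491.4023
P = 75.7998; Macaulay duration = 491.4023 / 75.7998 = 6.48290 years.
Modified duration = D_Mac / (1 + y) = 6.48290 / 1.0885 = 5.95581 years.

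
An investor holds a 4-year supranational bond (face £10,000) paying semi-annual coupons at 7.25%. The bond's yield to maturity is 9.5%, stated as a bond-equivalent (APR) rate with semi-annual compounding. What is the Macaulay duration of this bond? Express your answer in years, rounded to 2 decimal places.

Periodic yield y = 0.0475. Discount each cash flow and weight by its period:
  t   CF        PV=CF/(1+0.0475)^t    t·PV
  1       362.50       346.0621       346.0621
  2       362.50       330.3695       660.7390
  3       362.50       315.3885       946.1656
  4       362.50       301.0869     1,204.3477
  5       362.50       287.4338     1,437.1691
  6       362.50       274.3998     1,646.3989
  7       362.50       261.9569     1,833.6981
  8    10,362.50     7,148.7859    57,190.2872
  Σ                  9,265.4834    65,264.8676
Price P = Σ PV = 9,265.4834.
Macaulay duration = Σ(t·PV) / P = 65,264.8676 / 9,265.4834 = 7.04387 half-year periods.
In years: 7.04387 / 2 = 3.52194 years.

3.52 years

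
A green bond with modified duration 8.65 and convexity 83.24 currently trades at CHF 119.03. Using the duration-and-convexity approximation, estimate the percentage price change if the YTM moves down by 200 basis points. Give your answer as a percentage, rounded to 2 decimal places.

+18.96%

Duration effect: -D_mod·Δy = -8.65 × (-0.02) = +0.173000
Convexity effect: ½·C·(Δy)² = 0.5 × 83.24 × (-0.02)² = +0.0166480
ΔP/P ≈ +0.173000 + 0.0166480 = +0.189648
= +18.9648%.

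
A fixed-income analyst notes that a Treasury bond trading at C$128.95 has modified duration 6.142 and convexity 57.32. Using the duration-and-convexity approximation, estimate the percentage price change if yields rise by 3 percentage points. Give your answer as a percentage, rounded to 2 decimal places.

-15.85%

Duration effect: -D_mod·Δy = -6.142 × (+0.03) = -0.184260
Convexity effect: ½·C·(Δy)² = 0.5 × 57.32 × (0.03)² = +0.0257940
ΔP/P ≈ -0.184260 + 0.0257940 = -0.158466
= -15.8466%.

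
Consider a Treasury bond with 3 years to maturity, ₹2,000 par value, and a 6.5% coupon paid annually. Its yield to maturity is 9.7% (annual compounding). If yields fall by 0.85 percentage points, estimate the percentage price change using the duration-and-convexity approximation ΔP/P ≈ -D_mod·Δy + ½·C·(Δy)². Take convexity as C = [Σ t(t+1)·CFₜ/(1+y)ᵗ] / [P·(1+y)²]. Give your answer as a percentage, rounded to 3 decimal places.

+2.212%

With y = 0.097:
  t   CF        PV=CF/(1+0.097)^t    t·PV        t(t+1)·PV
  1       130.00       118.5050       118.5050         237.0100
  2       130.00       108.0264       216.0529         648.1587
  3     2,130.00     1,613.4656     4,840.3969      19,361.5877
  Σ                  1,839.9971     5,174.9548      20,246.7564
P = 1,839.9971; D_Mac = 2.81248 yrs; D_mod = 2.56379 yrs; C = 9.14377.
Duration effect: -2.56379 × (-0.0085) = +0.021792
Convexity effect: 0.5 × 9.14377 × (-0.0085)² = +0.0003303
ΔP/P ≈ +0.021792 + 0.0003303 = +0.022123 = +2.2123%.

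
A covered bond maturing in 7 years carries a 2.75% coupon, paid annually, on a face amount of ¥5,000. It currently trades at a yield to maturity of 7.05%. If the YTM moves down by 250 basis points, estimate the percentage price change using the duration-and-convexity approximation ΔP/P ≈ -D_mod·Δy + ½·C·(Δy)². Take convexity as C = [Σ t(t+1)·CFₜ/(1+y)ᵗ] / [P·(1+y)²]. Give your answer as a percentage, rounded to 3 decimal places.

+16.223%

With y = 0.0705:
  t   CF        PV=CF/(1+0.0705)^t    t·PV        t(t+1)·PV
  1       137.50       128.4447       128.4447         256.8893
  2       137.50       119.9857       239.9713         719.9140
  3       137.50       112.0838       336.2513       1,345.0051
  4       137.50       104.7022       418.8090       2,094.0450
  5       137.50        97.8069       489.0343       2,934.2060
  6       137.50        91.3656       548.1935       3,837.3548
  7     5,137.50     3,188.9311    22,322.5176     178,580.1406
  Σ                  3,843.3199    24,483.2217     189,767.5547
P = 3,843.3199; D_Mac = 6.37033 yrs; D_mod = 5.95080 yrs; C = 43.08659.
Duration effect: -5.95080 × (-0.025) = +0.148770
Convexity effect: 0.5 × 43.08659 × (-0.025)² = +0.0134646
ΔP/P ≈ +0.148770 + 0.0134646 = +0.162235 = +16.2235%.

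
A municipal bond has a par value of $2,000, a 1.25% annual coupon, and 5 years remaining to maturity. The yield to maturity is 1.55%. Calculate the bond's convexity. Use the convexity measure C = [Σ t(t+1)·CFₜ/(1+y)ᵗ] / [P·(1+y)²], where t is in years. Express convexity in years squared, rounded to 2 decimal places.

28.14

With y = 0.0155:
  t   CF        PV=CF/(1+0.0155)^t    t·PV        t(t+1)·PV
  1        25.00        24.6184        24.6184          49.2368
  2        25.00        24.2427        48.4853         145.4559
  3        25.00        23.8726        71.6179         286.4715
  4        25.00        23.5082        94.0330         470.1650
  5     2,025.00     1,875.1041     9,375.5206      56,253.1237
  Σ                  1,971.3461     9,614.2752      57,204.4530
P = 1,971.3461.
Convexity = Σ t(t+1)·PV / [P·(1+y)²] = 57,204.4530 / (1,971.3461 × 1.031240) = 28.13890.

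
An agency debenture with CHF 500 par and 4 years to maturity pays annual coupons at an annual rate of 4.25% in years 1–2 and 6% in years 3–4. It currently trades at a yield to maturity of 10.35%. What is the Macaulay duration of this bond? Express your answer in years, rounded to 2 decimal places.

Periodic yield y = 0.1035. Discount each cash flow and weight by its year:
  t   CF        PV=CF/(1+0.1035)^t    t·PV
  1        21.25        19.2569        19.2569
  2        21.25        17.4508        34.9015
  3        30.00        22.3257        66.9770
  4       530.00       357.4263     1,429.7052
  Σ                    416.4596     1,550.8406
Price P = Σ PV = 416.4596.
Macaulay duration = Σ(t·PV) / P = 1,550.8406 / 416.4596 = 3.72387 years.

3.72 years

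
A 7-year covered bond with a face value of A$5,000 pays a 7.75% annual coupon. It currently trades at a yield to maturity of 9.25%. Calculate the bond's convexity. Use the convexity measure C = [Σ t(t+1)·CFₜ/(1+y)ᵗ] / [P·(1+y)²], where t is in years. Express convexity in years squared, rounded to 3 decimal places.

With y = 0.0925:
  t   CF        PV=CF/(1+0.0925)^t    t·PV        t(t+1)·PV
  1       387.50       354.6911       354.6911         709.3822
  2       387.50       324.6600       649.3200       1,947.9601
  3       387.50       297.1716       891.5149       3,566.0598
  4       387.50       272.0107     1,088.0426       5,440.2132
  5       387.50       248.9800     1,244.9000       7,469.4003
  6       387.50       227.8993     1,367.3959       9,571.7715
  7     5,387.50     2,900.2615    20,301.8308     162,414.6463
  Σ                  4,625.6743    25,897.6955     191,119.4333
P = 4,625.6743.
Convexity = Σ t(t+1)·PV / [P·(1+y)²] = 191,119.4333 / (4,625.6743 × 1.193556) = 34.61680.

34.617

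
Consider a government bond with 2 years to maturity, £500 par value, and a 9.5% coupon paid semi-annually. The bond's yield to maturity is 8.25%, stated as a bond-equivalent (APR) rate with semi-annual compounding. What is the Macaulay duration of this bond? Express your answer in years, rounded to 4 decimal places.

1.8697 years

Periodic yield y = 0.04125. Discount each cash flow and weight by its period:
  t   CF        PV=CF/(1+0.04125)^t    t·PV
  1        23.75        22.8091        22.8091
  2        23.75        21.9055        43.8110
  3        23.75        21.0377        63.1131
  4       523.75       445.5577     1,782.2309
  Σ                    511.3101     1,911.9642
Price P = Σ PV = 511.3101.
Macaulay duration = Σ(t·PV) / P = 1,911.9642 / 511.3101 = 3.73934 half-year periods.
In years: 3.73934 / 2 = 1.86967 years.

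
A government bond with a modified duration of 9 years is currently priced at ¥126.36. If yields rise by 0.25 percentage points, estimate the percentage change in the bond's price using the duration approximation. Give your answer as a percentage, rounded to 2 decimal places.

Duration approximation: ΔP/P ≈ -D_mod · Δy = -9 × (+0.0025) = -0.022500.
As a percentage: -2.2500%.

-2.25%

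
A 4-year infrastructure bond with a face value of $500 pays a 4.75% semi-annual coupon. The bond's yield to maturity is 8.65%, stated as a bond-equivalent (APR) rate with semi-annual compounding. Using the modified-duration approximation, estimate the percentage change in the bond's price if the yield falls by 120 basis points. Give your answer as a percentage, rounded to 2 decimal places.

Periodic yield y = 0.04325. Modified duration first:
  t   CF        PV=CF/(1+0.04325)^t    t·PV
  1       11.875        11.3827        11.3827
  2       11.875        10.9108        21.8216
  3       11.875        10.4585        31.3754
  4       11.875        10.0249        40.0996
  5       11.875         9.6093        48.0465
  6       11.875         9.2109        55.2656
  7       11.875         8.8291        61.8035
  8      511.875       364.8016     2,918.4131
  Σ                    435.2278     3,188.2079
P = 435.2278; D_Mac = 7.32538 half-year periods = 3.66269 yrs; D_mod = 3.66269/(1+0.04325) = 3.51084 yrs.
ΔP/P ≈ -D_mod · Δy = -3.51084 × (-0.012) = +0.042130 = +4.2130%.

+4.21%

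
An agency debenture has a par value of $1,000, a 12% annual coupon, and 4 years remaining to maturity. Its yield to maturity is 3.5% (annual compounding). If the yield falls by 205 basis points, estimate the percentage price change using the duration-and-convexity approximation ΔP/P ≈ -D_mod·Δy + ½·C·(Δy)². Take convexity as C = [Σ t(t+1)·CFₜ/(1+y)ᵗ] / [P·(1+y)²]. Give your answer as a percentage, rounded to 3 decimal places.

+7.221%

With y = 0.035:
  t   CF        PV=CF/(1+0.035)^t    t·PV        t(t+1)·PV
  1       120.00       115.9420       115.9420         231.8841
  2       120.00       112.0213       224.0426         672.1277
  3       120.00       108.2331       324.6994       1,298.7975
  4     1,120.00       976.0153     3,904.0612      19,520.3059
  Σ                  1,312.2117     4,568.7452      21,723.1152
P = 1,312.2117; D_Mac = 3.48171 yrs; D_mod = 3.36397 yrs; C = 15.45388.
Duration effect: -3.36397 × (-0.0205) = +0.068961
Convexity effect: 0.5 × 15.45388 × (-0.0205)² = +0.0032472
ΔP/P ≈ +0.068961 + 0.0032472 = +0.072209 = +7.2209%.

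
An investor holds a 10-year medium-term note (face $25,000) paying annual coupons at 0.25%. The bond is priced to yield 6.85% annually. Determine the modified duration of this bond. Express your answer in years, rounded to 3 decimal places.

Periodic yield y = 0.0685. First find Macaulay duration:
  t   CF        PV=CF/(1+0.0685)^t    t·PV
  1        62.50        58.4932        58.4932
  2        62.50        54.7433       109.4866
  3        62.50        51.2338       153.7014
  4        62.50        47.9493       191.7970
  5        62.50        44.8753       224.3765
  6        62.50        41.9984       251.9905
  7        62.50        39.3060       275.1417
  8        62.50        36.7861       294.2888
  9        62.50        34.4278       309.8502
  10   25,062.50    12,920.4942   129,204.9419
  Σ                 13,330.3073   131,074.0678
P = 13,330.3073; Macaulay duration = 131,074.0678 / 13,330.3073 = 9.83279 years.
Modified duration = D_Mac / (1 + y) = 9.83279 / 1.0685 = 9.20242 years.

9.202 years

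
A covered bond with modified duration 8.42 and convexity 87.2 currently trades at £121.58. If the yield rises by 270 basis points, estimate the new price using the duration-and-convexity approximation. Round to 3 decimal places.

Duration effect: -D_mod·Δy = -8.42 × (+0.027) = -0.227340
Convexity effect: ½·C·(Δy)² = 0.5 × 87.2 × (0.027)² = +0.0317844
ΔP/P ≈ -0.227340 + 0.0317844 = -0.1955556
New price ≈ 121.58 × (1 - 0.1955556) = 97.804350152.

£97.804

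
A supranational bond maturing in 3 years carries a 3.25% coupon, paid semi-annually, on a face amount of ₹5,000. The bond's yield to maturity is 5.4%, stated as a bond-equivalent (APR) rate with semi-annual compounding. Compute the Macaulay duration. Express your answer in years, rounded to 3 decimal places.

2.878 years

Periodic yield y = 0.027. Discount each cash flow and weight by its period:
  t   CF        PV=CF/(1+0.027)^t    t·PV
  1        81.25        79.1139        79.1139
  2        81.25        77.0340       154.0680
  3        81.25        75.0088       225.0263
  4        81.25        73.0368       292.1471
  5        81.25        71.1166       355.5831
  6     5,081.25     4,330.5983    25,983.5898
  Σ                  4,705.9084    27,089.5283
Price P = Σ PV = 4,705.9084.
Macaulay duration = Σ(t·PV) / P = 27,089.5283 / 4,705.9084 = 5.75649 half-year periods.
In years: 5.75649 / 2 = 2.87825 years.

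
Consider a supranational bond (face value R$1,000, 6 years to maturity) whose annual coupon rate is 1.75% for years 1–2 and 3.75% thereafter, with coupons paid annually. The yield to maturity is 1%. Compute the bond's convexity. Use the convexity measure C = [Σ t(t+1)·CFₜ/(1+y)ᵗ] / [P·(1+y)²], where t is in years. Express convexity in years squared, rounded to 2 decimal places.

38.00

With y = 0.01:
  t   CF        PV=CF/(1+0.01)^t    t·PV        t(t+1)·PV
  1        17.50        17.3267        17.3267          34.6535
  2        17.50        17.1552        34.3104         102.9311
  3        37.50        36.3971       109.1914         436.7656
  4        37.50        36.0368       144.1471         720.7353
  5        37.50        35.6800       178.3998       1,070.3989
  6     1,037.50       977.3719     5,864.2316      41,049.6211
  Σ                  1,119.9677     6,347.6069      43,415.1054
P = 1,119.9677.
Convexity = Σ t(t+1)·PV / [P·(1+y)²] = 43,415.1054 / (1,119.9677 × 1.020100) = 38.00079.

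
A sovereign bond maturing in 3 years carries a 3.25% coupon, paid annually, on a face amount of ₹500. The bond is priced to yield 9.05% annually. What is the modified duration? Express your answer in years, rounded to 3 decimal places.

Periodic yield y = 0.0905. First find Macaulay duration:
  t   CF        PV=CF/(1+0.0905)^t    t·PV
  1        16.25        14.9014        14.9014
  2        16.25        13.6648        27.3295
  3       516.25       398.0916     1,194.2749
  Σ                    426.6578     1,236.5059
P = 426.6578; Macaulay duration = 1,236.5059 / 426.6578 = 2.89812 years.
Modified duration = D_Mac / (1 + y) = 2.89812 / 1.0905 = 2.65761 years.

2.658 years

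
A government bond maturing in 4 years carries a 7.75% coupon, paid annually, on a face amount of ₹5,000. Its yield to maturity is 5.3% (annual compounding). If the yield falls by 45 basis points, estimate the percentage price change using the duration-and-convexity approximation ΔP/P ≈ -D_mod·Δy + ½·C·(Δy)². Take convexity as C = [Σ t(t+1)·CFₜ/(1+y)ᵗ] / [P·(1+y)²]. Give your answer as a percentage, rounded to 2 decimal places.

+1.56%

With y = 0.053:
  t   CF        PV=CF/(1+0.053)^t    t·PV        t(t+1)·PV
  1       387.50       367.9962       367.9962         735.9924
  2       387.50       349.4741       698.9482       2,096.8445
  3       387.50       331.8842       995.6526       3,982.6105
  4     5,387.50     4,382.0144    17,528.0575      87,640.2876
  Σ                  5,431.3689    19,590.6545      94,455.7350
P = 5,431.3689; D_Mac = 3.60695 yrs; D_mod = 3.42540 yrs; C = 15.68420.
Duration effect: -3.42540 × (-0.0045) = +0.015414
Convexity effect: 0.5 × 15.68420 × (-0.0045)² = +0.0001588
ΔP/P ≈ +0.015414 + 0.0001588 = +0.015573 = +1.5573%.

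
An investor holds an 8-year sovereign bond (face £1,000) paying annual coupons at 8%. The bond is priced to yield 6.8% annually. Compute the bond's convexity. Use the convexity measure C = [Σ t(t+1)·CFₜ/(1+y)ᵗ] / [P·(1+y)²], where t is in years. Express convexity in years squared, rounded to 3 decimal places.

45.255

With y = 0.068:
  t   CF        PV=CF/(1+0.068)^t    t·PV        t(t+1)·PV
  1        80.00        74.9064        74.9064         149.8127
  2        80.00        70.1370       140.2741         420.8223
  3        80.00        65.6714       197.0142         788.0567
  4        80.00        61.4901       245.9603       1,229.8014
  5        80.00        57.5750       287.8749       1,727.2491
  6        80.00        53.9091       323.4549       2,264.1842
  7        80.00        50.4767       353.3371       2,826.6969
  8     1,080.00       638.0486     5,104.3885      45,939.4964
  Σ                  1,072.2143     6,727.2103      55,346.1198
P = 1,072.2143.
Convexity = Σ t(t+1)·PV / [P·(1+y)²] = 55,346.1198 / (1,072.2143 × 1.140624) = 45.25464.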